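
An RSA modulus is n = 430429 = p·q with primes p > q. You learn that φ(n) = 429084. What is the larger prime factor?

823

φ(n) = (p−1)(q−1) = n − (p+q) + 1, so p + q = 430429 − 429084 + 1 = 1346.
p and q are the roots of t² − 1346t + 430429 = 0.
Discriminant: 1346² − 4·430429 = 1811716 − 1721716 = 90000; √90000 = 300.
q = (1346 − 300)/2 = 523, p = (1346 + 300)/2 = 823.
Check: 523 · 823 = 430429.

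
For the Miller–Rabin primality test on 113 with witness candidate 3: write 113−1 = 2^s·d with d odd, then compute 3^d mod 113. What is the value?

113 − 1 = 112 = 2^4 · 7, so d = 7.
3^1 ≡ 3 (mod 113)
3^2 ≡ 3^2 = 9 ≡ 9 (mod 113)
3^4 ≡ 9^2 = 81 ≡ 81 (mod 113)
7 = 4 + 2 + 1 in binary powers of 2.
So 3^7 ≡ 81 · 9 · 3 ≡ 40 (mod 113).
Squaring chain: 40 → 18 → 98 → 112; reaches −1, so base 3 does not prove 113 composite.

40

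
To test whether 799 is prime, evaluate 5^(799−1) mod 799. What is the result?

5^1 ≡ 5 (mod 799)
5^2 ≡ 5^2 = 25 ≡ 25 (mod 799)
5^4 ≡ 25^2 = 625 ≡ 625 (mod 799)
5^8 ≡ 625^2 = 390625 ≡ 713 (mod 799)
5^16 ≡ 713^2 = 508369 ≡ 205 (mod 799)
5^32 ≡ 205^2 = 42025 ≡ 477 (mod 799)
5^64 ≡ 477^2 = 227529 ≡ 613 (mod 799)
5^128 ≡ 613^2 = 375769 ≡ 239 (mod 799)
5^256 ≡ 239^2 = 57121 ≡ 392 (mod 799)
5^512 ≡ 392^2 = 153664 ≡ 256 (mod 799)
798 = 512 + 256 + 16 + 8 + 4 + 2 in binary powers of 2.
So 5^798 ≡ 256 · 392 · 205 · 713 · 625 · 25 ≡ 440 (mod 799).
Since 440 ≠ 1, base 5 is a Fermat witness: 799 is composite.

440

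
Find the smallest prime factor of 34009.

34009 is odd.
Digit sum 16, not divisible by 3.
Ends in 9: not divisible by 5.
7: 34009 = 7·4858 + 3
11: 34009 = 11·3091 + 8
13: 34009 = 13·2616 + 1
17: 34009 = 17·2000 + 9
19: 34009 = 19·1789 + 18
23: 34009 = 23·1478 + 15
29: 34009 = 29·1172 + 21
31: 34009 = 31·1097 + 2
37: 34009 = 37·919 + 6
41: 34009 = 41·829 + 20
43: 34009 = 43·790 + 39
47: 34009 = 47·723 + 28
53: 34009 = 53·641 + 36
59: 34009 = 59·576 + 25
61: 34009 = 61·557 + 32
67: 34009 = 67·507 + 40
71: 34009 = 71·479

71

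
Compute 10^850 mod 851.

10^1 ≡ 10 (mod 851)
10^2 ≡ 10^2 = 100 ≡ 100 (mod 851)
10^4 ≡ 100^2 = 10000 ≡ 639 (mod 851)
10^8 ≡ 639^2 = 408321 ≡ 692 (mod 851)
10^16 ≡ 692^2 = 478864 ≡ 602 (mod 851)
10^32 ≡ 602^2 = 362404 ≡ 729 (mod 851)
10^64 ≡ 729^2 = 531441 ≡ 417 (mod 851)
10^128 ≡ 417^2 = 173889 ≡ 285 (mod 851)
10^256 ≡ 285^2 = 81225 ≡ 380 (mod 851)
10^512 ≡ 380^2 = 144400 ≡ 581 (mod 851)
850 = 512 + 256 + 64 + 16 + 2 in binary powers of 2.
So 10^850 ≡ 581 · 380 · 417 · 602 · 100 ≡ 380 (mod 851).
Since 380 ≠ 1, base 10 is a Fermat witness: 851 is composite.

380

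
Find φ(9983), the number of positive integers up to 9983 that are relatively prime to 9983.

Factor: 9983 = 67 · 149.
φ(9983) = (67−1) · (149−1) = 66 · 148 = 9768.

9768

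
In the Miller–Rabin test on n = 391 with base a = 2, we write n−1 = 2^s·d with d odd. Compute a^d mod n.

391 − 1 = 390 = 2^1 · 195, so d = 195.
2^1 ≡ 2 (mod 391)
2^2 ≡ 2^2 = 4 ≡ 4 (mod 391)
2^4 ≡ 4^2 = 16 ≡ 16 (mod 391)
2^8 ≡ 16^2 = 256 ≡ 256 (mod 391)
2^16 ≡ 256^2 = 65536 ≡ 239 (mod 391)
2^32 ≡ 239^2 = 57121 ≡ 35 (mod 391)
2^64 ≡ 35^2 = 1225 ≡ 52 (mod 391)
2^128 ≡ 52^2 = 2704 ≡ 358 (mod 391)
195 = 128 + 64 + 2 + 1 in binary powers of 2.
So 2^195 ≡ 358 · 52 · 4 · 2 ≡ 348 (mod 391).
Squaring chain: 348; never reaches −1, so base 2 is a Miller–Rabin witness that 391 is composite.

348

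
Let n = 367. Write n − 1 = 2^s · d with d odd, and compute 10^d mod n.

366

367 − 1 = 366 = 2^1 · 183, so d = 183.
10^1 ≡ 10 (mod 367)
10^2 ≡ 10^2 = 100 ≡ 100 (mod 367)
10^4 ≡ 100^2 = 10000 ≡ 91 (mod 367)
10^8 ≡ 91^2 = 8281 ≡ 207 (mod 367)
10^16 ≡ 207^2 = 42849 ≡ 277 (mod 367)
10^32 ≡ 277^2 = 76729 ≡ 26 (mod 367)
10^64 ≡ 26^2 = 676 ≡ 309 (mod 367)
10^128 ≡ 309^2 = 95481 ≡ 61 (mod 367)
183 = 128 + 32 + 16 + 4 + 2 + 1 in binary powers of 2.
So 10^183 ≡ 61 · 26 · 277 · 91 · 100 · 10 ≡ 366 (mod 367).
Since 10^d ≡ 366 (mod 367), base 10 does not prove 367 composite.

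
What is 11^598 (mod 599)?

11^1 ≡ 11 (mod 599)
11^2 ≡ 11^2 = 121 ≡ 121 (mod 599)
11^4 ≡ 121^2 = 14641 ≡ 265 (mod 599)
11^8 ≡ 265^2 = 70225 ≡ 142 (mod 599)
11^16 ≡ 142^2 = 20164 ≡ 397 (mod 599)
11^32 ≡ 397^2 = 157609 ≡ 72 (mod 599)
11^64 ≡ 72^2 = 5184 ≡ 392 (mod 599)
11^128 ≡ 392^2 = 153664 ≡ 320 (mod 599)
11^256 ≡ 320^2 = 102400 ≡ 570 (mod 599)
11^512 ≡ 570^2 = 324900 ≡ 242 (mod 599)
598 = 512 + 64 + 16 + 4 + 2 in binary powers of 2.
So 11^598 ≡ 242 · 392 · 397 · 265 · 121 ≡ 1 (mod 599).
Since the result is 1, base 11 gives no evidence that 599 is composite.

1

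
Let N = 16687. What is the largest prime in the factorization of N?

16687 = 11 · 1517
1517 = 37 · 41
41 is prime.
So 16687 = 11 · 37 · 41; the largest prime factor is 41.

41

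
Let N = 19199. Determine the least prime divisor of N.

73

19199 is odd.
Digit sum 29, not divisible by 3.
Ends in 9: not divisible by 5.
7: 19199 = 7·2742 + 5
11: 19199 = 11·1745 + 4
13: 19199 = 13·1476 + 11
17: 19199 = 17·1129 + 6
19: 19199 = 19·1010 + 9
23: 19199 = 23·834 + 17
29: 19199 = 29·662 + 1
31: 19199 = 31·619 + 10
37: 19199 = 37·518 + 33
41: 19199 = 41·468 + 11
43: 19199 = 43·446 + 21
47: 19199 = 47·408 + 23
53: 19199 = 53·362 + 13
59: 19199 = 59·325 + 24
61: 19199 = 61·314 + 45
67: 19199 = 67·286 + 37
71: 19199 = 71·270 + 29
73: 19199 = 73·263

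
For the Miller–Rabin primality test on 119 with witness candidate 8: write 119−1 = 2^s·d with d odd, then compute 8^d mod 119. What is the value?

36

119 − 1 = 118 = 2^1 · 59, so d = 59.
8^1 ≡ 8 (mod 119)
8^2 ≡ 8^2 = 64 ≡ 64 (mod 119)
8^4 ≡ 64^2 = 4096 ≡ 50 (mod 119)
8^8 ≡ 50^2 = 2500 ≡ 1 (mod 119)
8^16 ≡ 1^2 = 1 ≡ 1 (mod 119)
8^32 ≡ 1^2 = 1 ≡ 1 (mod 119)
59 = 32 + 16 + 8 + 2 + 1 in binary powers of 2.
So 8^59 ≡ 1 · 1 · 1 · 64 · 8 ≡ 36 (mod 119).
Squaring chain: 36; never reaches −1, so base 8 is a Miller–Rabin witness that 119 is composite.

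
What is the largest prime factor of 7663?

7663 = 79 · 97
97 is prime.
So 7663 = 79 · 97; the largest prime factor is 97.

97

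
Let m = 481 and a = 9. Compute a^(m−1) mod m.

9^1 ≡ 9 (mod 481)
9^2 ≡ 9^2 = 81 ≡ 81 (mod 481)
9^4 ≡ 81^2 = 6561 ≡ 308 (mod 481)
9^8 ≡ 308^2 = 94864 ≡ 107 (mod 481)
9^16 ≡ 107^2 = 11449 ≡ 386 (mod 481)
9^32 ≡ 386^2 = 148996 ≡ 367 (mod 481)
9^64 ≡ 367^2 = 134689 ≡ 9 (mod 481)
9^128 ≡ 9^2 = 81 ≡ 81 (mod 481)
9^256 ≡ 81^2 = 6561 ≡ 308 (mod 481)
480 = 256 + 128 + 64 + 32 in binary powers of 2.
So 9^480 ≡ 308 · 81 · 9 · 367 ≡ 248 (mod 481).
Since 248 ≠ 1, base 9 is a Fermat witness: 481 is composite.

248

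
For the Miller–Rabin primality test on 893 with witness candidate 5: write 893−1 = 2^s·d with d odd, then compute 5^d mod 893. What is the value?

453

893 − 1 = 892 = 2^2 · 223, so d = 223.
5^1 ≡ 5 (mod 893)
5^2 ≡ 5^2 = 25 ≡ 25 (mod 893)
5^4 ≡ 25^2 = 625 ≡ 625 (mod 893)
5^8 ≡ 625^2 = 390625 ≡ 384 (mod 893)
5^16 ≡ 384^2 = 147456 ≡ 111 (mod 893)
5^32 ≡ 111^2 = 12321 ≡ 712 (mod 893)
5^64 ≡ 712^2 = 506944 ≡ 613 (mod 893)
5^128 ≡ 613^2 = 375769 ≡ 709 (mod 893)
223 = 128 + 64 + 16 + 8 + 4 + 2 + 1 in binary powers of 2.
So 5^223 ≡ 709 · 613 · 111 · 384 · 625 · 25 · 5 ≡ 453 (mod 893).
Squaring chain: 453 → 712; never reaches −1, so base 5 is a Miller–Rabin witness that 893 is composite.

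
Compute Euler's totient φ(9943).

Factor: 9943 = 61 · 163.
φ(9943) = (61−1) · (163−1) = 60 · 162 = 9720.

9720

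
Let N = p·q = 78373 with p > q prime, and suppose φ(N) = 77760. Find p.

φ(n) = (p−1)(q−1) = n − (p+q) + 1, so p + q = 78373 − 77760 + 1 = 614.
p and q are the roots of t² − 614t + 78373 = 0.
Discriminant: 614² − 4·78373 = 376996 − 313492 = 63504; √63504 = 252.
q = (614 − 252)/2 = 181, p = (614 + 252)/2 = 433.
Check: 181 · 433 = 78373.

433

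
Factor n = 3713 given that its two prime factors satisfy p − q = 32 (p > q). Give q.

47

Since p = q + 32, we have 3713 = q(q + 32), so q² + 32q − 3713 = 0.
Discriminant: 32² + 4·3713 = 1024 + 14852 = 15876; √15876 = 126.
q = (−32 + 126)/2 = 47, and p = q + 32 = 79.
Check: 47 · 79 = 3713.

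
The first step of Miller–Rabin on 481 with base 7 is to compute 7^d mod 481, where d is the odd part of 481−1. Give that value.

174

481 − 1 = 480 = 2^5 · 15, so d = 15.
7^1 ≡ 7 (mod 481)
7^2 ≡ 7^2 = 49 ≡ 49 (mod 481)
7^4 ≡ 49^2 = 2401 ≡ 477 (mod 481)
7^8 ≡ 477^2 = 227529 ≡ 16 (mod 481)
15 = 8 + 4 + 2 + 1 in binary powers of 2.
So 7^15 ≡ 16 · 477 · 49 · 7 ≡ 174 (mod 481).
Squaring chain: 174 → 454 → 248 → 417 → 248; never reaches −1, so base 7 is a Miller–Rabin witness that 481 is composite.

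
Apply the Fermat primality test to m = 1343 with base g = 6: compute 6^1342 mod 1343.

6^1 ≡ 6 (mod 1343)
6^2 ≡ 6^2 = 36 ≡ 36 (mod 1343)
6^4 ≡ 36^2 = 1296 ≡ 1296 (mod 1343)
6^8 ≡ 1296^2 = 1679616 ≡ 866 (mod 1343)
6^16 ≡ 866^2 = 749956 ≡ 562 (mod 1343)
6^32 ≡ 562^2 = 315844 ≡ 239 (mod 1343)
6^64 ≡ 239^2 = 57121 ≡ 715 (mod 1343)
6^128 ≡ 715^2 = 511225 ≡ 885 (mod 1343)
6^256 ≡ 885^2 = 783225 ≡ 256 (mod 1343)
6^512 ≡ 256^2 = 65536 ≡ 1072 (mod 1343)
6^1024 ≡ 1072^2 = 1149184 ≡ 919 (mod 1343)
1342 = 1024 + 256 + 32 + 16 + 8 + 4 + 2 in binary powers of 2.
So 6^1342 ≡ 919 · 256 · 239 · 562 · 866 · 1296 · 36 ≡ 9 (mod 1343).
Since 9 ≠ 1, base 6 is a Fermat witness: 1343 is composite.

9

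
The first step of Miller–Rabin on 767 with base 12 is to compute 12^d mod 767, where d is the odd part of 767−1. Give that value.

584

767 − 1 = 766 = 2^1 · 383, so d = 383.
12^1 ≡ 12 (mod 767)
12^2 ≡ 12^2 = 144 ≡ 144 (mod 767)
12^4 ≡ 144^2 = 20736 ≡ 27 (mod 767)
12^8 ≡ 27^2 = 729 ≡ 729 (mod 767)
12^16 ≡ 729^2 = 531441 ≡ 677 (mod 767)
12^32 ≡ 677^2 = 458329 ≡ 430 (mod 767)
12^64 ≡ 430^2 = 184900 ≡ 53 (mod 767)
12^128 ≡ 53^2 = 2809 ≡ 508 (mod 767)
12^256 ≡ 508^2 = 258064 ≡ 352 (mod 767)
383 = 256 + 64 + 32 + 16 + 8 + 4 + 2 + 1 in binary powers of 2.
So 12^383 ≡ 352 · 53 · 430 · 677 · 729 · 27 · 144 · 12 ≡ 584 (mod 767).
Squaring chain: 584; never reaches −1, so base 12 is a Miller–Rabin witness that 767 is composite.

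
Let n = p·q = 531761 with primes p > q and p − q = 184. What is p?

827

Since p = q + 184, we have 531761 = q(q + 184), so q² + 184q − 531761 = 0.
Discriminant: 184² + 4·531761 = 33856 + 2127044 = 2160900; √2160900 = 1470.
q = (−184 + 1470)/2 = 643, and p = q + 184 = 827.
Check: 643 · 827 = 531761.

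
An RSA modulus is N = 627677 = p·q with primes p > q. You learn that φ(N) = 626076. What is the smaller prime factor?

φ(n) = (p−1)(q−1) = n − (p+q) + 1, so p + q = 627677 − 626076 + 1 = 1602.
p and q are the roots of t² − 1602t + 627677 = 0.
Discriminant: 1602² − 4·627677 = 2566404 − 2510708 = 55696; √55696 = 236.
q = (1602 − 236)/2 = 683, p = (1602 + 236)/2 = 919.
Check: 683 · 919 = 627677.

683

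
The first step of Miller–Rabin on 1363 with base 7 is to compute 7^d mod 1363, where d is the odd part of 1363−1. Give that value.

1209

1363 − 1 = 1362 = 2^1 · 681, so d = 681.
7^1 ≡ 7 (mod 1363)
7^2 ≡ 7^2 = 49 ≡ 49 (mod 1363)
7^4 ≡ 49^2 = 2401 ≡ 1038 (mod 1363)
7^8 ≡ 1038^2 = 1077444 ≡ 674 (mod 1363)
7^16 ≡ 674^2 = 454276 ≡ 397 (mod 1363)
7^32 ≡ 397^2 = 157609 ≡ 864 (mod 1363)
7^64 ≡ 864^2 = 746496 ≡ 935 (mod 1363)
7^128 ≡ 935^2 = 874225 ≡ 542 (mod 1363)
7^256 ≡ 542^2 = 293764 ≡ 719 (mod 1363)
7^512 ≡ 719^2 = 516961 ≡ 384 (mod 1363)
681 = 512 + 128 + 32 + 8 + 1 in binary powers of 2.
So 7^681 ≡ 384 · 542 · 864 · 674 · 7 ≡ 1209 (mod 1363).
Squaring chain: 1209; never reaches −1, so base 7 is a Miller–Rabin witness that 1363 is composite.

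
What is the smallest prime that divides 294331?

23

294331 is odd.
Digit sum 22, not divisible by 3.
Ends in 1: not divisible by 5.
7: 294331 = 7·42047 + 2
11: 294331 = 11·26757 + 4
13: 294331 = 13·22640 + 11
17: 294331 = 17·17313 + 10
19: 294331 = 19·15491 + 2
23: 294331 = 23·12797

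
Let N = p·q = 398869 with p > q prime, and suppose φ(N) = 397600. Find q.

569

φ(n) = (p−1)(q−1) = n − (p+q) + 1, so p + q = 398869 − 397600 + 1 = 1270.
p and q are the roots of t² − 1270t + 398869 = 0.
Discriminant: 1270² − 4·398869 = 1612900 − 1595476 = 17424; √17424 = 132.
q = (1270 − 132)/2 = 569, p = (1270 + 132)/2 = 701.
Check: 569 · 701 = 398869.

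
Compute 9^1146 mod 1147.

9^1 ≡ 9 (mod 1147)
9^2 ≡ 9^2 = 81 ≡ 81 (mod 1147)
9^4 ≡ 81^2 = 6561 ≡ 826 (mod 1147)
9^8 ≡ 826^2 = 682276 ≡ 958 (mod 1147)
9^16 ≡ 958^2 = 917764 ≡ 164 (mod 1147)
9^32 ≡ 164^2 = 26896 ≡ 515 (mod 1147)
9^64 ≡ 515^2 = 265225 ≡ 268 (mod 1147)
9^128 ≡ 268^2 = 71824 ≡ 710 (mod 1147)
9^256 ≡ 710^2 = 504100 ≡ 567 (mod 1147)
9^512 ≡ 567^2 = 321489 ≡ 329 (mod 1147)
9^1024 ≡ 329^2 = 108241 ≡ 423 (mod 1147)
1146 = 1024 + 64 + 32 + 16 + 8 + 2 in binary powers of 2.
So 9^1146 ≡ 423 · 268 · 515 · 164 · 958 · 81 ≡ 1062 (mod 1147).
Since 1062 ≠ 1, base 9 is a Fermat witness: 1147 is composite.

1062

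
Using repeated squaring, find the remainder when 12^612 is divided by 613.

1

12^1 ≡ 12 (mod 613)
12^2 ≡ 12^2 = 144 ≡ 144 (mod 613)
12^4 ≡ 144^2 = 20736 ≡ 507 (mod 613)
12^8 ≡ 507^2 = 257049 ≡ 202 (mod 613)
12^16 ≡ 202^2 = 40804 ≡ 346 (mod 613)
12^32 ≡ 346^2 = 119716 ≡ 181 (mod 613)
12^64 ≡ 181^2 = 32761 ≡ 272 (mod 613)
12^128 ≡ 272^2 = 73984 ≡ 424 (mod 613)
12^256 ≡ 424^2 = 179776 ≡ 167 (mod 613)
12^512 ≡ 167^2 = 27889 ≡ 304 (mod 613)
612 = 512 + 64 + 32 + 4 in binary powers of 2.
So 12^612 ≡ 304 · 272 · 181 · 507 ≡ 1 (mod 613).
Since the result is 1, base 12 gives no evidence that 613 is composite.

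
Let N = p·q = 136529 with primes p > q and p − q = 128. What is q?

311

Since p = q + 128, we have 136529 = q(q + 128), so q² + 128q − 136529 = 0.
Discriminant: 128² + 4·136529 = 16384 + 546116 = 562500; √562500 = 750.
q = (−128 + 750)/2 = 311, and p = q + 128 = 439.
Check: 311 · 439 = 136529.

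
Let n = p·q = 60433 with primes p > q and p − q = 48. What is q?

223

Since p = q + 48, we have 60433 = q(q + 48), so q² + 48q − 60433 = 0.
Discriminant: 48² + 4·60433 = 2304 + 241732 = 244036; √244036 = 494.
q = (−48 + 494)/2 = 223, and p = q + 48 = 271.
Check: 223 · 271 = 60433.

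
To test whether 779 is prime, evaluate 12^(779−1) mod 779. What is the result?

121

12^1 ≡ 12 (mod 779)
12^2 ≡ 12^2 = 144 ≡ 144 (mod 779)
12^4 ≡ 144^2 = 20736 ≡ 482 (mod 779)
12^8 ≡ 482^2 = 232324 ≡ 182 (mod 779)
12^16 ≡ 182^2 = 33124 ≡ 406 (mod 779)
12^32 ≡ 406^2 = 164836 ≡ 467 (mod 779)
12^64 ≡ 467^2 = 218089 ≡ 748 (mod 779)
12^128 ≡ 748^2 = 559504 ≡ 182 (mod 779)
12^256 ≡ 182^2 = 33124 ≡ 406 (mod 779)
12^512 ≡ 406^2 = 164836 ≡ 467 (mod 779)
778 = 512 + 256 + 8 + 2 in binary powers of 2.
So 12^778 ≡ 467 · 406 · 182 · 144 ≡ 121 (mod 779).
Since 121 ≠ 1, base 12 is a Fermat witness: 779 is composite.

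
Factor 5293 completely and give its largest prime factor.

79

5293 = 67 · 79
79 is prime.
So 5293 = 67 · 79; the largest prime factor is 79.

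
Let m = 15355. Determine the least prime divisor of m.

15355 is odd.
Digit sum 19, not divisible by 3.
Ends in 5: divisible by 5.

5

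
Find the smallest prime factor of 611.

611 is odd.
Digit sum 8, not divisible by 3.
Ends in 1: not divisible by 5.
7: 611 = 7·87 + 2
11: 611 = 11·55 + 6
13: 611 = 13·47

13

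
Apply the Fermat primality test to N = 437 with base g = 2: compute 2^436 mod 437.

358

2^1 ≡ 2 (mod 437)
2^2 ≡ 2^2 = 4 ≡ 4 (mod 437)
2^4 ≡ 4^2 = 16 ≡ 16 (mod 437)
2^8 ≡ 16^2 = 256 ≡ 256 (mod 437)
2^16 ≡ 256^2 = 65536 ≡ 423 (mod 437)
2^32 ≡ 423^2 = 178929 ≡ 196 (mod 437)
2^64 ≡ 196^2 = 38416 ≡ 397 (mod 437)
2^128 ≡ 397^2 = 157609 ≡ 289 (mod 437)
2^256 ≡ 289^2 = 83521 ≡ 54 (mod 437)
436 = 256 + 128 + 32 + 16 + 4 in binary powers of 2.
So 2^436 ≡ 54 · 289 · 196 · 423 · 16 ≡ 358 (mod 437).
Since 358 ≠ 1, base 2 is a Fermat witness: 437 is composite.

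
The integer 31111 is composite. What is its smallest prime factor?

31111 is odd.
Digit sum 7, not divisible by 3.
Ends in 1: not divisible by 5.
7: 31111 = 7·4444 + 3
11: 31111 = 11·2828 + 3
13: 31111 = 13·2393 + 2
17: 31111 = 17·1830 + 1
19: 31111 = 19·1637 + 8
23: 31111 = 23·1352 + 15
29: 31111 = 29·1072 + 23
31: 31111 = 31·1003 + 18
37: 31111 = 37·840 + 31
41: 31111 = 41·758 + 33
43: 31111 = 43·723 + 22
47: 31111 = 47·661 + 44
53: 31111 = 53·587

53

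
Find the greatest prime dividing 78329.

78329 = 29 · 2701
2701 = 37 · 73
73 is prime.
So 78329 = 29 · 37 · 73; the largest prime factor is 73.

73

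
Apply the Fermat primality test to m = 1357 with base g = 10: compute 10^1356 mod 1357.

10^1 ≡ 10 (mod 1357)
10^2 ≡ 10^2 = 100 ≡ 100 (mod 1357)
10^4 ≡ 100^2 = 10000 ≡ 501 (mod 1357)
10^8 ≡ 501^2 = 251001 ≡ 1313 (mod 1357)
10^16 ≡ 1313^2 = 1723969 ≡ 579 (mod 1357)
10^32 ≡ 579^2 = 335241 ≡ 62 (mod 1357)
10^64 ≡ 62^2 = 3844 ≡ 1130 (mod 1357)
10^128 ≡ 1130^2 = 1276900 ≡ 1320 (mod 1357)
10^256 ≡ 1320^2 = 1742400 ≡ 12 (mod 1357)
10^512 ≡ 12^2 = 144 ≡ 144 (mod 1357)
10^1024 ≡ 144^2 = 20736 ≡ 381 (mod 1357)
1356 = 1024 + 256 + 64 + 8 + 4 in binary powers of 2.
So 10^1356 ≡ 381 · 12 · 1130 · 1313 · 501 ≡ 196 (mod 1357).
Since 196 ≠ 1, base 10 is a Fermat witness: 1357 is composite.

196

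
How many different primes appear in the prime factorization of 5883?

3

5883 = 3 · 1961
1961 = 37 · 53
5883 = 3 · 37 · 53, which has 3 distinct prime factors.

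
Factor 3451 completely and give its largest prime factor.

3451 = 7 · 493
493 = 17 · 29
29 is prime.
So 3451 = 7 · 17 · 29; the largest prime factor is 29.

29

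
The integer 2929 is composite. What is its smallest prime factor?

29

2929 is odd.
Digit sum 22, not divisible by 3.
Ends in 9: not divisible by 5.
7: 2929 = 7·418 + 3
11: 2929 = 11·266 + 3
13: 2929 = 13·225 + 4
17: 2929 = 17·172 + 5
19: 2929 = 19·154 + 3
23: 2929 = 23·127 + 8
29: 2929 = 29·101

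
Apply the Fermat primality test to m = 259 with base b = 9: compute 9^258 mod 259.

9^1 ≡ 9 (mod 259)
9^2 ≡ 9^2 = 81 ≡ 81 (mod 259)
9^4 ≡ 81^2 = 6561 ≡ 86 (mod 259)
9^8 ≡ 86^2 = 7396 ≡ 144 (mod 259)
9^16 ≡ 144^2 = 20736 ≡ 16 (mod 259)
9^32 ≡ 16^2 = 256 ≡ 256 (mod 259)
9^64 ≡ 256^2 = 65536 ≡ 9 (mod 259)
9^128 ≡ 9^2 = 81 ≡ 81 (mod 259)
9^256 ≡ 81^2 = 6561 ≡ 86 (mod 259)
258 = 256 + 2 in binary powers of 2.
So 9^258 ≡ 86 · 81 ≡ 232 (mod 259).
Since 232 ≠ 1, base 9 is a Fermat witness: 259 is composite.

232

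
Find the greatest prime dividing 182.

182 = 2 · 91
91 = 7 · 13
13 is prime.
So 182 = 2 · 7 · 13; the largest prime factor is 13.

13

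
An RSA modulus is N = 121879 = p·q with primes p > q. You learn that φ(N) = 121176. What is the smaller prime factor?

307

φ(n) = (p−1)(q−1) = n − (p+q) + 1, so p + q = 121879 − 121176 + 1 = 704.
p and q are the roots of t² − 704t + 121879 = 0.
Discriminant: 704² − 4·121879 = 495616 − 487516 = 8100; √8100 = 90.
q = (704 − 90)/2 = 307, p = (704 + 90)/2 = 397.
Check: 307 · 397 = 121879.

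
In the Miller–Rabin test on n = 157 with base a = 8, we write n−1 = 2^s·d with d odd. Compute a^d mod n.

28

157 − 1 = 156 = 2^2 · 39, so d = 39.
8^1 ≡ 8 (mod 157)
8^2 ≡ 8^2 = 64 ≡ 64 (mod 157)
8^4 ≡ 64^2 = 4096 ≡ 14 (mod 157)
8^8 ≡ 14^2 = 196 ≡ 39 (mod 157)
8^16 ≡ 39^2 = 1521 ≡ 108 (mod 157)
8^32 ≡ 108^2 = 11664 ≡ 46 (mod 157)
39 = 32 + 4 + 2 + 1 in binary powers of 2.
So 8^39 ≡ 46 · 14 · 64 · 8 ≡ 28 (mod 157).
Squaring chain: 28 → 156; reaches −1, so base 8 does not prove 157 composite.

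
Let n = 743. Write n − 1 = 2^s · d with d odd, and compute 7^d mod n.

743 − 1 = 742 = 2^1 · 371, so d = 371.
7^1 ≡ 7 (mod 743)
7^2 ≡ 7^2 = 49 ≡ 49 (mod 743)
7^4 ≡ 49^2 = 2401 ≡ 172 (mod 743)
7^8 ≡ 172^2 = 29584 ≡ 607 (mod 743)
7^16 ≡ 607^2 = 368449 ≡ 664 (mod 743)
7^32 ≡ 664^2 = 440896 ≡ 297 (mod 743)
7^64 ≡ 297^2 = 88209 ≡ 535 (mod 743)
7^128 ≡ 535^2 = 286225 ≡ 170 (mod 743)
7^256 ≡ 170^2 = 28900 ≡ 666 (mod 743)
371 = 256 + 64 + 32 + 16 + 2 + 1 in binary powers of 2.
So 7^371 ≡ 666 · 535 · 297 · 664 · 49 · 7 ≡ 742 (mod 743).
Since 7^d ≡ 742 (mod 743), base 7 does not prove 743 composite.

742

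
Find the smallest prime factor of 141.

3

141 is odd.
Digit sum 6, divisible by 3.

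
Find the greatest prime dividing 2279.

53

2279 = 43 · 53
53 is prime.
So 2279 = 43 · 53; the largest prime factor is 53.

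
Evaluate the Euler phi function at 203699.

Factor: 203699 = 19 · 71 · 151.
φ(203699) = (19−1) · (71−1) · (151−1) = 18 · 70 · 150 = 189000.

189000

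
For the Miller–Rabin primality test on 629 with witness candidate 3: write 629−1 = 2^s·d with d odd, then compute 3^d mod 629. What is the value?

629 − 1 = 628 = 2^2 · 157, so d = 157.
3^1 ≡ 3 (mod 629)
3^2 ≡ 3^2 = 9 ≡ 9 (mod 629)
3^4 ≡ 9^2 = 81 ≡ 81 (mod 629)
3^8 ≡ 81^2 = 6561 ≡ 271 (mod 629)
3^16 ≡ 271^2 = 73441 ≡ 477 (mod 629)
3^32 ≡ 477^2 = 227529 ≡ 460 (mod 629)
3^64 ≡ 460^2 = 211600 ≡ 256 (mod 629)
3^128 ≡ 256^2 = 65536 ≡ 120 (mod 629)
157 = 128 + 16 + 8 + 4 + 1 in binary powers of 2.
So 3^157 ≡ 120 · 477 · 271 · 81 · 3 ≡ 437 (mod 629).
Squaring chain: 437 → 382; never reaches −1, so base 3 is a Miller–Rabin witness that 629 is composite.

437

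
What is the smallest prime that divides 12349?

12349 is odd.
Digit sum 19, not divisible by 3.
Ends in 9: not divisible by 5.
7: 12349 = 7·1764 + 1
11: 12349 = 11·1122 + 7
13: 12349 = 13·949 + 12
17: 12349 = 17·726 + 7
19: 12349 = 19·649 + 18
23: 12349 = 23·536 + 21
29: 12349 = 29·425 + 24
31: 12349 = 31·398 + 11
37: 12349 = 37·333 + 28
41: 12349 = 41·301 + 8
43: 12349 = 43·287 + 8
47: 12349 = 47·262 + 35
53: 12349 = 53·233

53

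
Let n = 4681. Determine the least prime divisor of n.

31

4681 is odd.
Digit sum 19, not divisible by 3.
Ends in 1: not divisible by 5.
7: 4681 = 7·668 + 5
11: 4681 = 11·425 + 6
13: 4681 = 13·360 + 1
17: 4681 = 17·275 + 6
19: 4681 = 19·246 + 7
23: 4681 = 23·203 + 12
29: 4681 = 29·161 + 12
31: 4681 = 31·151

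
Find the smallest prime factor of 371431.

19

371431 is odd.
Digit sum 19, not divisible by 3.
Ends in 1: not divisible by 5.
7: 371431 = 7·53061 + 4
11: 371431 = 11·33766 + 5
13: 371431 = 13·28571 + 8
17: 371431 = 17·21848 + 15
19: 371431 = 19·19549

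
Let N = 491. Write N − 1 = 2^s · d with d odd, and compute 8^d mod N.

491 − 1 = 490 = 2^1 · 245, so d = 245.
8^1 ≡ 8 (mod 491)
8^2 ≡ 8^2 = 64 ≡ 64 (mod 491)
8^4 ≡ 64^2 = 4096 ≡ 168 (mod 491)
8^8 ≡ 168^2 = 28224 ≡ 237 (mod 491)
8^16 ≡ 237^2 = 56169 ≡ 195 (mod 491)
8^32 ≡ 195^2 = 38025 ≡ 218 (mod 491)
8^64 ≡ 218^2 = 47524 ≡ 388 (mod 491)
8^128 ≡ 388^2 = 150544 ≡ 298 (mod 491)
245 = 128 + 64 + 32 + 16 + 4 + 1 in binary powers of 2.
So 8^245 ≡ 298 · 388 · 218 · 195 · 168 · 8 ≡ 490 (mod 491).
Since 8^d ≡ 490 (mod 491), base 8 does not prove 491 composite.

490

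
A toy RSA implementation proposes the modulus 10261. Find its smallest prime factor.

10261 is odd.
Digit sum 10, not divisible by 3.
Ends in 1: not divisible by 5.
7: 10261 = 7·1465 + 6
11: 10261 = 11·932 + 9
13: 10261 = 13·789 + 4
17: 10261 = 17·603 + 10
19: 10261 = 19·540 + 1
23: 10261 = 23·446 + 3
29: 10261 = 29·353 + 24
31: 10261 = 31·331

31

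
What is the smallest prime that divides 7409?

7409 is odd.
Digit sum 20, not divisible by 3.
Ends in 9: not divisible by 5.
7: 7409 = 7·1058 + 3
11: 7409 = 11·673 + 6
13: 7409 = 13·569 + 12
17: 7409 = 17·435 + 14
19: 7409 = 19·389 + 18
23: 7409 = 23·322 + 3
29: 7409 = 29·255 + 14
31: 7409 = 31·239

31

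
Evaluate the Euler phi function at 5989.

5824

Factor: 5989 = 53 · 113.
φ(5989) = (53−1) · (113−1) = 52 · 112 = 5824.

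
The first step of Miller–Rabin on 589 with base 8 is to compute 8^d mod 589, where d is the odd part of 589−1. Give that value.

436

589 − 1 = 588 = 2^2 · 147, so d = 147.
8^1 ≡ 8 (mod 589)
8^2 ≡ 8^2 = 64 ≡ 64 (mod 589)
8^4 ≡ 64^2 = 4096 ≡ 562 (mod 589)
8^8 ≡ 562^2 = 315844 ≡ 140 (mod 589)
8^16 ≡ 140^2 = 19600 ≡ 163 (mod 589)
8^32 ≡ 163^2 = 26569 ≡ 64 (mod 589)
8^64 ≡ 64^2 = 4096 ≡ 562 (mod 589)
8^128 ≡ 562^2 = 315844 ≡ 140 (mod 589)
147 = 128 + 16 + 2 + 1 in binary powers of 2.
So 8^147 ≡ 140 · 163 · 64 · 8 ≡ 436 (mod 589).
Squaring chain: 436 → 438; never reaches −1, so base 8 is a Miller–Rabin witness that 589 is composite.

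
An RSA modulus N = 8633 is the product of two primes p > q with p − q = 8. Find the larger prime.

97

Since p = q + 8, we have 8633 = q(q + 8), so q² + 8q − 8633 = 0.
Discriminant: 8² + 4·8633 = 64 + 34532 = 34596; √34596 = 186.
q = (−8 + 186)/2 = 89, and p = q + 8 = 97.
Check: 89 · 97 = 8633.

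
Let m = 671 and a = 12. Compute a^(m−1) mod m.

12^1 ≡ 12 (mod 671)
12^2 ≡ 12^2 = 144 ≡ 144 (mod 671)
12^4 ≡ 144^2 = 20736 ≡ 606 (mod 671)
12^8 ≡ 606^2 = 367236 ≡ 199 (mod 671)
12^16 ≡ 199^2 = 39601 ≡ 12 (mod 671)
12^32 ≡ 12^2 = 144 ≡ 144 (mod 671)
12^64 ≡ 144^2 = 20736 ≡ 606 (mod 671)
12^128 ≡ 606^2 = 367236 ≡ 199 (mod 671)
12^256 ≡ 199^2 = 39601 ≡ 12 (mod 671)
12^512 ≡ 12^2 = 144 ≡ 144 (mod 671)
670 = 512 + 128 + 16 + 8 + 4 + 2 in binary powers of 2.
So 12^670 ≡ 144 · 199 · 12 · 199 · 606 · 144 ≡ 474 (mod 671).
Since 474 ≠ 1, base 12 is a Fermat witness: 671 is composite.

474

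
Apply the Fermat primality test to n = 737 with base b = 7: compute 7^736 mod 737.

301

7^1 ≡ 7 (mod 737)
7^2 ≡ 7^2 = 49 ≡ 49 (mod 737)
7^4 ≡ 49^2 = 2401 ≡ 190 (mod 737)
7^8 ≡ 190^2 = 36100 ≡ 724 (mod 737)
7^16 ≡ 724^2 = 524176 ≡ 169 (mod 737)
7^32 ≡ 169^2 = 28561 ≡ 555 (mod 737)
7^64 ≡ 555^2 = 308025 ≡ 696 (mod 737)
7^128 ≡ 696^2 = 484416 ≡ 207 (mod 737)
7^256 ≡ 207^2 = 42849 ≡ 103 (mod 737)
7^512 ≡ 103^2 = 10609 ≡ 291 (mod 737)
736 = 512 + 128 + 64 + 32 in binary powers of 2.
So 7^736 ≡ 291 · 207 · 696 · 555 ≡ 301 (mod 737).
Since 301 ≠ 1, base 7 is a Fermat witness: 737 is composite.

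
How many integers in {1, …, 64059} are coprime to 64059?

42120

Factor: 64059 = 3 · 131 · 163.
φ(64059) = (3−1) · (131−1) · (163−1) = 2 · 130 · 162 = 42120.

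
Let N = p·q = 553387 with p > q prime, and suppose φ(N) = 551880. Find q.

φ(n) = (p−1)(q−1) = n − (p+q) + 1, so p + q = 553387 − 551880 + 1 = 1508.
p and q are the roots of t² − 1508t + 553387 = 0.
Discriminant: 1508² − 4·553387 = 2274064 − 2213548 = 60516; √60516 = 246.
q = (1508 − 246)/2 = 631, p = (1508 + 246)/2 = 877.
Check: 631 · 877 = 553387.

631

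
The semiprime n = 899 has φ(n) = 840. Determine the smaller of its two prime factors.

29

φ(n) = (p−1)(q−1) = n − (p+q) + 1, so p + q = 899 − 840 + 1 = 60.
p and q are the roots of t² − 60t + 899 = 0.
Discriminant: 60² − 4·899 = 3600 − 3596 = 4; √4 = 2.
q = (60 − 2)/2 = 29, p = (60 + 2)/2 = 31.
Check: 29 · 31 = 899.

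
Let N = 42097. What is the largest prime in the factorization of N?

89

42097 = 11 · 3827
3827 = 43 · 89
89 is prime.
So 42097 = 11 · 43 · 89; the largest prime factor is 89.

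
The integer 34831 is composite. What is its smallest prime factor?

61

34831 is odd.
Digit sum 19, not divisible by 3.
Ends in 1: not divisible by 5.
7: 34831 = 7·4975 + 6
11: 34831 = 11·3166 + 5
13: 34831 = 13·2679 + 4
17: 34831 = 17·2048 + 15
19: 34831 = 19·1833 + 4
23: 34831 = 23·1514 + 9
29: 34831 = 29·1201 + 2
31: 34831 = 31·1123 + 18
37: 34831 = 37·941 + 14
41: 34831 = 41·849 + 22
43: 34831 = 43·810 + 1
47: 34831 = 47·741 + 4
53: 34831 = 53·657 + 10
59: 34831 = 59·590 + 21
61: 34831 = 61·571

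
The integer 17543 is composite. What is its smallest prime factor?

17543 is odd.
Digit sum 20, not divisible by 3.
Ends in 3: not divisible by 5.
7: 17543 = 7·2506 + 1
11: 17543 = 11·1594 + 9
13: 17543 = 13·1349 + 6
17: 17543 = 17·1031 + 16
19: 17543 = 19·923 + 6
23: 17543 = 23·762 + 17
29: 17543 = 29·604 + 27
31: 17543 = 31·565 + 28
37: 17543 = 37·474 + 5
41: 17543 = 41·427 + 36
43: 17543 = 43·407 + 42
47: 17543 = 47·373 + 12
53: 17543 = 53·331

53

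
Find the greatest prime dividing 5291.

37

5291 = 11 · 481
481 = 13 · 37
37 is prime.
So 5291 = 11 · 13 · 37; the largest prime factor is 37.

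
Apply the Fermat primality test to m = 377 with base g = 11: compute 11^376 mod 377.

81

11^1 ≡ 11 (mod 377)
11^2 ≡ 11^2 = 121 ≡ 121 (mod 377)
11^4 ≡ 121^2 = 14641 ≡ 315 (mod 377)
11^8 ≡ 315^2 = 99225 ≡ 74 (mod 377)
11^16 ≡ 74^2 = 5476 ≡ 198 (mod 377)
11^32 ≡ 198^2 = 39204 ≡ 373 (mod 377)
11^64 ≡ 373^2 = 139129 ≡ 16 (mod 377)
11^128 ≡ 16^2 = 256 ≡ 256 (mod 377)
11^256 ≡ 256^2 = 65536 ≡ 315 (mod 377)
376 = 256 + 64 + 32 + 16 + 8 in binary powers of 2.
So 11^376 ≡ 315 · 16 · 373 · 198 · 74 ≡ 81 (mod 377).
Since 81 ≠ 1, base 11 is a Fermat witness: 377 is composite.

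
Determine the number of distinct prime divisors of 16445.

16445 = 5 · 3289
3289 = 11 · 299
299 = 13 · 23
16445 = 5 · 11 · 13 · 23, which has 4 distinct prime factors.

4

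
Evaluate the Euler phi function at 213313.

198288

Factor: 213313 = 19 · 103 · 109.
φ(213313) = (19−1) · (103−1) · (109−1) = 18 · 102 · 108 = 198288.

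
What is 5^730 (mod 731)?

298

5^1 ≡ 5 (mod 731)
5^2 ≡ 5^2 = 25 ≡ 25 (mod 731)
5^4 ≡ 25^2 = 625 ≡ 625 (mod 731)
5^8 ≡ 625^2 = 390625 ≡ 271 (mod 731)
5^16 ≡ 271^2 = 73441 ≡ 341 (mod 731)
5^32 ≡ 341^2 = 116281 ≡ 52 (mod 731)
5^64 ≡ 52^2 = 2704 ≡ 511 (mod 731)
5^128 ≡ 511^2 = 261121 ≡ 154 (mod 731)
5^256 ≡ 154^2 = 23716 ≡ 324 (mod 731)
5^512 ≡ 324^2 = 104976 ≡ 443 (mod 731)
730 = 512 + 128 + 64 + 16 + 8 + 2 in binary powers of 2.
So 5^730 ≡ 443 · 154 · 511 · 341 · 271 · 25 ≡ 298 (mod 731).
Since 298 ≠ 1, base 5 is a Fermat witness: 731 is composite.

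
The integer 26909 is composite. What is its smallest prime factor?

71

26909 is odd.
Digit sum 26, not divisible by 3.
Ends in 9: not divisible by 5.
7: 26909 = 7·3844 + 1
11: 26909 = 11·2446 + 3
13: 26909 = 13·2069 + 12
17: 26909 = 17·1582 + 15
19: 26909 = 19·1416 + 5
23: 26909 = 23·1169 + 22
29: 26909 = 29·927 + 26
31: 26909 = 31·868 + 1
37: 26909 = 37·727 + 10
41: 26909 = 41·656 + 13
43: 26909 = 43·625 + 34
47: 26909 = 47·572 + 25
53: 26909 = 53·507 + 38
59: 26909 = 59·456 + 5
61: 26909 = 61·441 + 8
67: 26909 = 67·401 + 42
71: 26909 = 71·379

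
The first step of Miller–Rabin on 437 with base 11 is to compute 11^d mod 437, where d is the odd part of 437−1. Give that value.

182

437 − 1 = 436 = 2^2 · 109, so d = 109.
11^1 ≡ 11 (mod 437)
11^2 ≡ 11^2 = 121 ≡ 121 (mod 437)
11^4 ≡ 121^2 = 14641 ≡ 220 (mod 437)
11^8 ≡ 220^2 = 48400 ≡ 330 (mod 437)
11^16 ≡ 330^2 = 108900 ≡ 87 (mod 437)
11^32 ≡ 87^2 = 7569 ≡ 140 (mod 437)
11^64 ≡ 140^2 = 19600 ≡ 372 (mod 437)
109 = 64 + 32 + 8 + 4 + 1 in binary powers of 2.
So 11^109 ≡ 372 · 140 · 330 · 220 · 11 ≡ 182 (mod 437).
Squaring chain: 182 → 349; never reaches −1, so base 11 is a Miller–Rabin witness that 437 is composite.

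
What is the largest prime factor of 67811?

83

67811 = 19 · 3569
3569 = 43 · 83
83 is prime.
So 67811 = 19 · 43 · 83; the largest prime factor is 83.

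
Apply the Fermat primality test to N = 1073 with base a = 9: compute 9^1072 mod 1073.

9^1 ≡ 9 (mod 1073)
9^2 ≡ 9^2 = 81 ≡ 81 (mod 1073)
9^4 ≡ 81^2 = 6561 ≡ 123 (mod 1073)
9^8 ≡ 123^2 = 15129 ≡ 107 (mod 1073)
9^16 ≡ 107^2 = 11449 ≡ 719 (mod 1073)
9^32 ≡ 719^2 = 516961 ≡ 848 (mod 1073)
9^64 ≡ 848^2 = 719104 ≡ 194 (mod 1073)
9^128 ≡ 194^2 = 37636 ≡ 81 (mod 1073)
9^256 ≡ 81^2 = 6561 ≡ 123 (mod 1073)
9^512 ≡ 123^2 = 15129 ≡ 107 (mod 1073)
9^1024 ≡ 107^2 = 11449 ≡ 719 (mod 1073)
1072 = 1024 + 32 + 16 in binary powers of 2.
So 9^1072 ≡ 719 · 848 · 719 ≡ 194 (mod 1073).
Since 194 ≠ 1, base 9 is a Fermat witness: 1073 is composite.

194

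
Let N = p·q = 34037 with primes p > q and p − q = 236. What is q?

Since p = q + 236, we have 34037 = q(q + 236), so q² + 236q − 34037 = 0.
Discriminant: 236² + 4·34037 = 55696 + 136148 = 191844; √191844 = 438.
q = (−236 + 438)/2 = 101, and p = q + 236 = 337.
Check: 101 · 337 = 34037.

101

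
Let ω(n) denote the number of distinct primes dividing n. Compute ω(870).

4

870 = 2 · 435
435 = 3 · 145
145 = 5 · 29
870 = 2 · 3 · 5 · 29, which has 4 distinct prime factors.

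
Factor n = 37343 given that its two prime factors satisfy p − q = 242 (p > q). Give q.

Since p = q + 242, we have 37343 = q(q + 242), so q² + 242q − 37343 = 0.
Discriminant: 242² + 4·37343 = 58564 + 149372 = 207936; √207936 = 456.
q = (−242 + 456)/2 = 107, and p = q + 242 = 349.
Check: 107 · 349 = 37343.

107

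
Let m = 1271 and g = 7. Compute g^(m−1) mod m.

893

7^1 ≡ 7 (mod 1271)
7^2 ≡ 7^2 = 49 ≡ 49 (mod 1271)
7^4 ≡ 49^2 = 2401 ≡ 1130 (mod 1271)
7^8 ≡ 1130^2 = 1276900 ≡ 816 (mod 1271)
7^16 ≡ 816^2 = 665856 ≡ 1123 (mod 1271)
7^32 ≡ 1123^2 = 1261129 ≡ 297 (mod 1271)
7^64 ≡ 297^2 = 88209 ≡ 510 (mod 1271)
7^128 ≡ 510^2 = 260100 ≡ 816 (mod 1271)
7^256 ≡ 816^2 = 665856 ≡ 1123 (mod 1271)
7^512 ≡ 1123^2 = 1261129 ≡ 297 (mod 1271)
7^1024 ≡ 297^2 = 88209 ≡ 510 (mod 1271)
1270 = 1024 + 128 + 64 + 32 + 16 + 4 + 2 in binary powers of 2.
So 7^1270 ≡ 510 · 816 · 510 · 297 · 1123 · 1130 · 49 ≡ 893 (mod 1271).
Since 893 ≠ 1, base 7 is a Fermat witness: 1271 is composite.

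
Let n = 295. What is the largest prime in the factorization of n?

295 = 5 · 59
59 is prime.
So 295 = 5 · 59; the largest prime factor is 59.

59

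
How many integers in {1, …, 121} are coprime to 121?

110

Factor: 121 = 11^2.
φ(121) = 11^1·(11−1) = 110.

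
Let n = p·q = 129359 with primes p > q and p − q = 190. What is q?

277

Since p = q + 190, we have 129359 = q(q + 190), so q² + 190q − 129359 = 0.
Discriminant: 190² + 4·129359 = 36100 + 517436 = 553536; √553536 = 744.
q = (−190 + 744)/2 = 277, and p = q + 190 = 467.
Check: 277 · 467 = 129359.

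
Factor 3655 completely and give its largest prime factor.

3655 = 5 · 731
731 = 17 · 43
43 is prime.
So 3655 = 5 · 17 · 43; the largest prime factor is 43.

43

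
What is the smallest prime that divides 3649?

3649 is odd.
Digit sum 22, not divisible by 3.
Ends in 9: not divisible by 5.
7: 3649 = 7·521 + 2
11: 3649 = 11·331 + 8
13: 3649 = 13·280 + 9
17: 3649 = 17·214 + 11
19: 3649 = 19·192 + 1
23: 3649 = 23·158 + 15
29: 3649 = 29·125 + 24
31: 3649 = 31·117 + 22
37: 3649 = 37·98 + 23
41: 3649 = 41·89

41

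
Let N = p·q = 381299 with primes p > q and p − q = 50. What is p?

Since p = q + 50, we have 381299 = q(q + 50), so q² + 50q − 381299 = 0.
Discriminant: 50² + 4·381299 = 2500 + 1525196 = 1527696; √1527696 = 1236.
q = (−50 + 1236)/2 = 593, and p = q + 50 = 643.
Check: 593 · 643 = 381299.

643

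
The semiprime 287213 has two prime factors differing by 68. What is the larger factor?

571

Since p = q + 68, we have 287213 = q(q + 68), so q² + 68q − 287213 = 0.
Discriminant: 68² + 4·287213 = 4624 + 1148852 = 1153476; √1153476 = 1074.
q = (−68 + 1074)/2 = 503, and p = q + 68 = 571.
Check: 503 · 571 = 287213.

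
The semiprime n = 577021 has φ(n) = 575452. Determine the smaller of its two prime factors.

587

φ(n) = (p−1)(q−1) = n − (p+q) + 1, so p + q = 577021 − 575452 + 1 = 1570.
p and q are the roots of t² − 1570t + 577021 = 0.
Discriminant: 1570² − 4·577021 = 2464900 − 2308084 = 156816; √156816 = 396.
q = (1570 − 396)/2 = 587, p = (1570 + 396)/2 = 983.
Check: 587 · 983 = 577021.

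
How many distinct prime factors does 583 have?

583 = 11 · 53
583 = 11 · 53, which has 2 distinct prime factors.

2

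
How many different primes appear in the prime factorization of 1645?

1645 = 5 · 329
329 = 7 · 47
1645 = 5 · 7 · 47, which has 3 distinct prime factors.

3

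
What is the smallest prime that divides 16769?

16769 is odd.
Digit sum 29, not divisible by 3.
Ends in 9: not divisible by 5.
7: 16769 = 7·2395 + 4
11: 16769 = 11·1524 + 5
13: 16769 = 13·1289 + 12
17: 16769 = 17·986 + 7
19: 16769 = 19·882 + 11
23: 16769 = 23·729 + 2
29: 16769 = 29·578 + 7
31: 16769 = 31·540 + 29
37: 16769 = 37·453 + 8
41: 16769 = 41·409

41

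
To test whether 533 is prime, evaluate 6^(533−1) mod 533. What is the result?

6^1 ≡ 6 (mod 533)
6^2 ≡ 6^2 = 36 ≡ 36 (mod 533)
6^4 ≡ 36^2 = 1296 ≡ 230 (mod 533)
6^8 ≡ 230^2 = 52900 ≡ 133 (mod 533)
6^16 ≡ 133^2 = 17689 ≡ 100 (mod 533)
6^32 ≡ 100^2 = 10000 ≡ 406 (mod 533)
6^64 ≡ 406^2 = 164836 ≡ 139 (mod 533)
6^128 ≡ 139^2 = 19321 ≡ 133 (mod 533)
6^256 ≡ 133^2 = 17689 ≡ 100 (mod 533)
6^512 ≡ 100^2 = 10000 ≡ 406 (mod 533)
532 = 512 + 16 + 4 in binary powers of 2.
So 6^532 ≡ 406 · 100 · 230 ≡ 373 (mod 533).
Since 373 ≠ 1, base 6 is a Fermat witness: 533 is composite.

373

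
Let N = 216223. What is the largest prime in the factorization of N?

216223 = 7 · 30889
30889 = 17 · 1817
1817 = 23 · 79
79 is prime.
So 216223 = 7 · 17 · 23 · 79; the largest prime factor is 79.

79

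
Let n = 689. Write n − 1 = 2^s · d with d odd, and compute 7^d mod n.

689 − 1 = 688 = 2^4 · 43, so d = 43.
7^1 ≡ 7 (mod 689)
7^2 ≡ 7^2 = 49 ≡ 49 (mod 689)
7^4 ≡ 49^2 = 2401 ≡ 334 (mod 689)
7^8 ≡ 334^2 = 111556 ≡ 627 (mod 689)
7^16 ≡ 627^2 = 393129 ≡ 399 (mod 689)
7^32 ≡ 399^2 = 159201 ≡ 42 (mod 689)
43 = 32 + 8 + 2 + 1 in binary powers of 2.
So 7^43 ≡ 42 · 627 · 49 · 7 ≡ 461 (mod 689).
Squaring chain: 461 → 309 → 399 → 42; never reaches −1, so base 7 is a Miller–Rabin witness that 689 is composite.

461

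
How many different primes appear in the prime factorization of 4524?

4

4524 = 2^2 · 1131
1131 = 3 · 377
377 = 13 · 29
4524 = 2^2 · 3 · 13 · 29, which has 4 distinct prime factors.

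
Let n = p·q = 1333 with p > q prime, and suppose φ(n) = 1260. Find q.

31

φ(n) = (p−1)(q−1) = n − (p+q) + 1, so p + q = 1333 − 1260 + 1 = 74.
p and q are the roots of t² − 74t + 1333 = 0.
Discriminant: 74² − 4·1333 = 5476 − 5332 = 144; √144 = 12.
q = (74 − 12)/2 = 31, p = (74 + 12)/2 = 43.
Check: 31 · 43 = 1333.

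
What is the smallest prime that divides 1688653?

1688653 is odd.
Digit sum 37, not divisible by 3.
Ends in 3: not divisible by 5.
7: 1688653 = 7·241236 + 1
11: 1688653 = 11·153513 + 10
13: 1688653 = 13·129896 + 5
17: 1688653 = 17·99332 + 9
19: 1688653 = 19·88876 + 9
23: 1688653 = 23·73419 + 16
29: 1688653 = 29·58229 + 12
31: 1688653 = 31·54472 + 21
37: 1688653 = 37·45639 + 10
41: 1688653 = 41·41186 + 27
43: 1688653 = 43·39271

43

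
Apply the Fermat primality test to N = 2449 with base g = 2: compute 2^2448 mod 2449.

2^1 ≡ 2 (mod 2449)
2^2 ≡ 2^2 = 4 ≡ 4 (mod 2449)
2^4 ≡ 4^2 = 16 ≡ 16 (mod 2449)
2^8 ≡ 16^2 = 256 ≡ 256 (mod 2449)
2^16 ≡ 256^2 = 65536 ≡ 1862 (mod 2449)
2^32 ≡ 1862^2 = 3467044 ≡ 1709 (mod 2449)
2^64 ≡ 1709^2 = 2920681 ≡ 1473 (mod 2449)
2^128 ≡ 1473^2 = 2169729 ≡ 2364 (mod 2449)
2^256 ≡ 2364^2 = 5588496 ≡ 2327 (mod 2449)
2^512 ≡ 2327^2 = 5414929 ≡ 190 (mod 2449)
2^1024 ≡ 190^2 = 36100 ≡ 1814 (mod 2449)
2^2048 ≡ 1814^2 = 3290596 ≡ 1589 (mod 2449)
2448 = 2048 + 256 + 128 + 16 in binary powers of 2.
So 2^2448 ≡ 1589 · 2327 · 2364 · 1862 ≡ 1000 (mod 2449).
Since 1000 ≠ 1, base 2 is a Fermat witness: 2449 is composite.

1000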